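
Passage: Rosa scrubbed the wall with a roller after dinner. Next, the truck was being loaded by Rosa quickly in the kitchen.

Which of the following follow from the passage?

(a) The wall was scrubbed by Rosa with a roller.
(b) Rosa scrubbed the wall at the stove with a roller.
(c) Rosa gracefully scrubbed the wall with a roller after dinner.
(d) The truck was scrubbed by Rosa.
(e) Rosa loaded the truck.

(a) Entailed — dropping 'after dinner' leaves a sub-description the original still satisfies.
(b) Not entailed — 'at the stove' adds information not in the original event.
(c) Not entailed — 'gracefully' adds information not in the original event.
(d) Not entailed — Rosa scrubbed the wall, not the truck; the truck belongs to the loading event.
(e) Not entailed — 'was loading' is progressive on an accomplishment; it does not entail the completed 'loaded'.

(a)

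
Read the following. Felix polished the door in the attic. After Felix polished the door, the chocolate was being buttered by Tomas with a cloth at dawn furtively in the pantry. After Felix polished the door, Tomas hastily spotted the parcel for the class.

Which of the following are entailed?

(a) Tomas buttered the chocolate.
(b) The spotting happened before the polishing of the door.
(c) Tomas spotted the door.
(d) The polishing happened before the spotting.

(d)

(a) Not entailed — 'was buttering' is progressive on an accomplishment; it does not entail the completed 'buttered'.
(b) Not entailed — the narrative places the polishing before the spotting, not after.
(c) Not entailed — Tomas spotted the parcel, not the door; the door belongs to the polishing event.
(d) Entailed — the narrative places the polishing before the spotting.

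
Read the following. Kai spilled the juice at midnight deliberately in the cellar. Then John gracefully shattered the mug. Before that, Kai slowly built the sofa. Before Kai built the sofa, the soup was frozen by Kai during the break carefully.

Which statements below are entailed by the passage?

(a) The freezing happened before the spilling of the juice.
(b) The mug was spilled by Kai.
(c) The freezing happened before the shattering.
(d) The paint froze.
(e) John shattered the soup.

(a) Not entailed — the narrative doesn't order the freezing relative to the spilling.
(b) Not entailed — Kai spilled the juice, not the mug; the mug belongs to the shattering event.
(c) Entailed — the narrative places the freezing before the shattering.
(d) Not entailed — the soup is what froze, not the paint.
(e) Not entailed — John shattered the mug, not the soup; the soup belongs to the freezing event.

(c)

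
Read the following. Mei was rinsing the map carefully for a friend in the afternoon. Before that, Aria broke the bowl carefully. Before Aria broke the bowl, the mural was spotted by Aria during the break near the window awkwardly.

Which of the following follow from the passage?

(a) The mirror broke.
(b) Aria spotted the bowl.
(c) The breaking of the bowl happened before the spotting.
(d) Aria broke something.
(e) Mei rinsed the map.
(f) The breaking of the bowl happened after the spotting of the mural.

(d), (e), (f)

(a) Not entailed — the bowl is what broke, not the mirror.
(b) Not entailed — Aria spotted the mural, not the bowl; the bowl belongs to the breaking event.
(c) Not entailed — the narrative places the spotting before the breaking, not after.
(d) Entailed — every conjunct here is already in the original breaking event.
(e) Entailed — 'rinse' is an activity; 'was rinsing' entails that some rinsing happened, so 'rinsed' holds.
(f) Entailed — the narrative places the spotting before the breaking.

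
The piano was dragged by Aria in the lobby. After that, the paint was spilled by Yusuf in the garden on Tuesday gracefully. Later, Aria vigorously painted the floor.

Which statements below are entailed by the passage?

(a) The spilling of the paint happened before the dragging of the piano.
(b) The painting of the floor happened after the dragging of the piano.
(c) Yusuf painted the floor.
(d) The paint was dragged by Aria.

(b)

(a) Not entailed — the narrative places the dragging before the spilling, not after.
(b) Entailed — the narrative places the dragging before the painting.
(c) Not entailed — the passage has Aria painting the floor, not Yusuf.
(d) Not entailed — Aria dragged the piano, not the paint; the paint belongs to the spilling event.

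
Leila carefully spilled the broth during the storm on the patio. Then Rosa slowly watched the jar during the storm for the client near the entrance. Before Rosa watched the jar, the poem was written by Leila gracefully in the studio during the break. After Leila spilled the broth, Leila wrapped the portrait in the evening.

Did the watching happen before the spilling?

The narrative orders the spilling before the watching.

no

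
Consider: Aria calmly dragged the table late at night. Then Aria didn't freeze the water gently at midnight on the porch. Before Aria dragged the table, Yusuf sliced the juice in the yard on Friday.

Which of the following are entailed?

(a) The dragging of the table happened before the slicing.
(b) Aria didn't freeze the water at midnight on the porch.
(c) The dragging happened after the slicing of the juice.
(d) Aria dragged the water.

(a) Not entailed — the narrative places the slicing before the dragging, not after.
(b) Not entailed — dropping 'gently' under negation is not valid — the original leaves open that Aria froze the water some other way.
(c) Entailed — the narrative places the slicing before the dragging.
(d) Not entailed — Aria dragged the table, not the water; the water belongs to the freezing event.

(c)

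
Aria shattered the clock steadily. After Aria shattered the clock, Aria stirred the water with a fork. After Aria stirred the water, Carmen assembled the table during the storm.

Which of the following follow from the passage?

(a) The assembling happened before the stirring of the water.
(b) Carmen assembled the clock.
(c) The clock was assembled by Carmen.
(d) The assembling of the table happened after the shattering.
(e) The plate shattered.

(a) Not entailed — the narrative places the stirring before the assembling, not after.
(b) Not entailed — Carmen assembled the table, not the clock; the clock belongs to the shattering event.
(c) Not entailed — Carmen assembled the table, not the clock; the clock belongs to the shattering event.
(d) Entailed — the narrative places the shattering before the assembling.
(e) Not entailed — the clock is what shattered, not the plate.

(d)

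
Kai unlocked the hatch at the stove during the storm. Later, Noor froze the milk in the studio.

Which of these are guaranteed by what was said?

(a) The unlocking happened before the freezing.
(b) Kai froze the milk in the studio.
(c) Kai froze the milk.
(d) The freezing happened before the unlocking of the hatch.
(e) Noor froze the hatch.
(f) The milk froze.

(a), (f)

(a) Entailed — the narrative places the unlocking before the freezing.
(b) Not entailed — the passage has Noor freezing the milk, not Kai.
(c) Not entailed — the passage has Noor freezing the milk, not Kai.
(d) Not entailed — the narrative places the unlocking before the freezing, not after.
(e) Not entailed — Noor froze the milk, not the hatch; the hatch belongs to the unlocking event.
(f) Entailed — 'Noor froze the milk' is causative; it entails the inchoative 'the milk froze'.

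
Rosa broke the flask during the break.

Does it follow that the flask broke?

yes

'Rosa broke the flask' is the causative; it entails the inchoative 'the flask broke'.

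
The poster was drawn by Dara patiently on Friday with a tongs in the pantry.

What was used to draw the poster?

a tongs

'with a tongs' marks the instrument of the drawing event.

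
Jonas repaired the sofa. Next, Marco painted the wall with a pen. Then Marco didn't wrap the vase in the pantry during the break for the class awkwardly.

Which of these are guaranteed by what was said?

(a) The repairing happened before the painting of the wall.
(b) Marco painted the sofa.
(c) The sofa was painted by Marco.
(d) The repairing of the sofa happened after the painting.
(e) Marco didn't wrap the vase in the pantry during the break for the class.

(a) Entailed — the narrative places the repairing before the painting.
(b) Not entailed — Marco painted the wall, not the sofa; the sofa belongs to the repairing event.
(c) Not entailed — Marco painted the wall, not the sofa; the sofa belongs to the repairing event.
(d) Not entailed — the narrative places the repairing before the painting, not after.
(e) Not entailed — dropping 'awkwardly' under negation is not valid — the original leaves open that Marco wrapped the vase some other way.

(a)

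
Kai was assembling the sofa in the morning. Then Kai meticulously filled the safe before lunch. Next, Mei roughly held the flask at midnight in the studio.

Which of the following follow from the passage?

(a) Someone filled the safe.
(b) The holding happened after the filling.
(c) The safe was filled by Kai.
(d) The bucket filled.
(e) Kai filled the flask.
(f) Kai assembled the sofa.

(a) Entailed — every conjunct here is already in the original filling event.
(b) Entailed — the narrative places the filling before the holding.
(c) Entailed — dropping 'before lunch', 'meticulously' leaves a sub-description the original still satisfies.
(d) Not entailed — the safe is what filled, not the bucket.
(e) Not entailed — Kai filled the safe, not the flask; the flask belongs to the holding event.
(f) Not entailed — 'was assembling' is progressive on an accomplishment; it does not entail the completed 'assembled'.

(a), (b), (c)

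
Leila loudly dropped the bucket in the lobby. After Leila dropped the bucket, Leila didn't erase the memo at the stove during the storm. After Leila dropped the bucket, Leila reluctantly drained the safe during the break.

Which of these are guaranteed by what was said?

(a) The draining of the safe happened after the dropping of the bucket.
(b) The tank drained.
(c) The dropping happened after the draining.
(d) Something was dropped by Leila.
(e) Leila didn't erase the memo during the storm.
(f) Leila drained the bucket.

(a) Entailed — the narrative places the dropping before the draining.
(b) Not entailed — the safe is what drained, not the tank.
(c) Not entailed — the narrative places the dropping before the draining, not after.
(d) Entailed — the original entails any weakening of itself; this just drops 'loudly', 'in the lobby' and generalizes the patient.
(e) Not entailed — dropping 'at the stove' under negation is not valid — the original leaves open that Leila erased the memo some other way.
(f) Not entailed — Leila drained the safe, not the bucket; the bucket belongs to the dropping event.

(a), (d)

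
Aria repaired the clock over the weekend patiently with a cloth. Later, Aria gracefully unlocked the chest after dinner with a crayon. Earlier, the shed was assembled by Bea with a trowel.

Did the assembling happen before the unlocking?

The narrative orders the assembling before the unlocking.

yes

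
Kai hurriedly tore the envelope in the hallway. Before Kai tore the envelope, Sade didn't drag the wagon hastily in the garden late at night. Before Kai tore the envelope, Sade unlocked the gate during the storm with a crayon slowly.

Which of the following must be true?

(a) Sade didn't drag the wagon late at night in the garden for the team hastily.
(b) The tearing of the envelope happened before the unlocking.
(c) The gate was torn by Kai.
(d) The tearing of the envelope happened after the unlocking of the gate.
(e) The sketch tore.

(a), (d)

(a) Entailed — under negation, adding a further restriction is entailed: if no such dragging event occurred, none occurred for the team either.
(b) Not entailed — the narrative places the unlocking before the tearing, not after.
(c) Not entailed — Kai tore the envelope, not the gate; the gate belongs to the unlocking event.
(d) Entailed — the narrative places the unlocking before the tearing.
(e) Not entailed — the envelope is what tore, not the sketch.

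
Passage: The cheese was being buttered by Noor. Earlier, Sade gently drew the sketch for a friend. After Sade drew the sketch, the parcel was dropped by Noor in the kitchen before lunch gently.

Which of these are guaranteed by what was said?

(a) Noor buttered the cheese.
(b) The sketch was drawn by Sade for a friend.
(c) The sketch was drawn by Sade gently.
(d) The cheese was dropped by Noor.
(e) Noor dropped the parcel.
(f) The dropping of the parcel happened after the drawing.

(b), (c), (e), (f)

(a) Not entailed — 'was buttering' is progressive on an accomplishment; it does not entail the completed 'buttered'.
(b) Entailed — this follows by dropping conjuncts from the drawing event's description.
(c) Entailed — every conjunct here is already in the original drawing event.
(d) Not entailed — Noor dropped the parcel, not the cheese; the cheese belongs to the buttering event.
(e) Entailed — this follows by dropping conjuncts from the dropping event's description.
(f) Entailed — the narrative places the drawing before the dropping.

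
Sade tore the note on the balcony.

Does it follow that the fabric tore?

Nothing is said about any fabric; only the note is affected.

no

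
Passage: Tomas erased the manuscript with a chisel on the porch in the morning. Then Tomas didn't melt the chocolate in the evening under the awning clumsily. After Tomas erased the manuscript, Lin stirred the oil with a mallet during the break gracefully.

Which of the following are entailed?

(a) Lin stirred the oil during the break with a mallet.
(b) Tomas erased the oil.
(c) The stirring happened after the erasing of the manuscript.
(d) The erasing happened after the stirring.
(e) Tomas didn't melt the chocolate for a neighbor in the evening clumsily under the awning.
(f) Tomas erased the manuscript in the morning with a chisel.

(a), (c), (e), (f)

(a) Entailed — dropping 'gracefully' leaves a sub-description the original still satisfies.
(b) Not entailed — Tomas erased the manuscript, not the oil; the oil belongs to the stirring event.
(c) Entailed — the narrative places the erasing before the stirring.
(d) Not entailed — the narrative places the erasing before the stirring, not after.
(e) Entailed — under negation, adding a further restriction is entailed: if no such melting event occurred, none occurred for a neighbor either.
(f) Entailed — dropping 'on the porch' leaves a sub-description the original still satisfies.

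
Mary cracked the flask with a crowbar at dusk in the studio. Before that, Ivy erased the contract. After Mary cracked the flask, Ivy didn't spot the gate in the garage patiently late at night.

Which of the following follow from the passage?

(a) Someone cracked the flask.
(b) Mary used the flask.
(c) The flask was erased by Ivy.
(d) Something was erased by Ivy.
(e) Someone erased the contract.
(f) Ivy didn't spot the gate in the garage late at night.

(a), (d), (e)

(a) Entailed — every conjunct here is already in the original cracking event.
(b) Not entailed — the flask is the patient, not an instrument — Mary used a crowbar.
(c) Not entailed — Ivy erased the contract, not the flask; the flask belongs to the cracking event.
(d) Entailed — the original entails any weakening of itself; this just generalizes the patient.
(e) Entailed — generalizing the agent leaves a sub-description the original still satisfies.
(f) Not entailed — dropping 'patiently' under negation is not valid — the original leaves open that Ivy spotted the gate some other way.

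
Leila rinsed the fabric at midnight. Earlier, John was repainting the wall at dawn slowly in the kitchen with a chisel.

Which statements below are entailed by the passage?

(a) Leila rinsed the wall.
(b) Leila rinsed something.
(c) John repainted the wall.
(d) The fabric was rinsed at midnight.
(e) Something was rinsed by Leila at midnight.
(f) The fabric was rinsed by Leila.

(a) Not entailed — Leila rinsed the fabric, not the wall; the wall belongs to the repainting event.
(b) Entailed — this follows by dropping conjuncts from the rinsing event's description.
(c) Not entailed — 'was repainting' is progressive on an accomplishment; it does not entail the completed 'repainted'.
(d) Entailed — every conjunct here is already in the original rinsing event.
(e) Entailed — every conjunct here is already in the original rinsing event.
(f) Entailed — the original entails any weakening of itself; this just drops 'at midnight'.

(b), (d), (e), (f)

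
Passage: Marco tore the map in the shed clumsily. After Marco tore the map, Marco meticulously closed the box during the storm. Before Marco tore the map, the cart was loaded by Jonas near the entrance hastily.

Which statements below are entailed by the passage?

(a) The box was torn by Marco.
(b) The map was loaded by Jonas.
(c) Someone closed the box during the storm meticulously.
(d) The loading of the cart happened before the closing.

(c), (d)

(a) Not entailed — Marco tore the map, not the box; the box belongs to the closing event.
(b) Not entailed — Jonas loaded the cart, not the map; the map belongs to the tearing event.
(c) Entailed — every conjunct here is already in the original closing event.
(d) Entailed — the narrative places the loading before the closing.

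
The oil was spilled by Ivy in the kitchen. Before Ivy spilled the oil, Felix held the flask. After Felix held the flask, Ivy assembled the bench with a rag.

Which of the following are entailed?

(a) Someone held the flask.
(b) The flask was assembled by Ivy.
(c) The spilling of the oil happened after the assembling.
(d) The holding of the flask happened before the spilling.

(a) Entailed — generalizing the agent leaves a sub-description the original still satisfies.
(b) Not entailed — Ivy assembled the bench, not the flask; the flask belongs to the holding event.
(c) Not entailed — the narrative doesn't order the assembling relative to the spilling.
(d) Entailed — the narrative places the holding before the spilling.

(a), (d)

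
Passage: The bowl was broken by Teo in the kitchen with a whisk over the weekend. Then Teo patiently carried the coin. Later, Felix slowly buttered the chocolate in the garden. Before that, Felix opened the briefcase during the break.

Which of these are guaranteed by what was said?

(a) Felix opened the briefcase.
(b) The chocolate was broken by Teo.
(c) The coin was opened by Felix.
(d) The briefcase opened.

(a) Entailed — the original entails any weakening of itself; this just drops 'during the break'.
(b) Not entailed — Teo broke the bowl, not the chocolate; the chocolate belongs to the buttering event.
(c) Not entailed — Felix opened the briefcase, not the coin; the coin belongs to the carrying event.
(d) Entailed — 'Felix opened the briefcase' is causative; it entails the inchoative 'the briefcase opened'.

(a), (d)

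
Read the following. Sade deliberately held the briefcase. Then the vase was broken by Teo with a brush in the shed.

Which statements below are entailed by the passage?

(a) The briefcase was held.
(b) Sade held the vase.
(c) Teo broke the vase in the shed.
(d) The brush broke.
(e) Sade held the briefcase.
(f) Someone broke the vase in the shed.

(a) Entailed — this follows by dropping conjuncts from the holding event's description.
(b) Not entailed — Sade held the briefcase, not the vase; the vase belongs to the breaking event.
(c) Entailed — the original entails any weakening of itself; this just drops 'with a brush'.
(d) Not entailed — the vase is what broke, not the brush.
(e) Entailed — the original entails any weakening of itself; this just drops 'deliberately'.
(f) Entailed — every conjunct here is already in the original breaking event.

(a), (c), (e), (f)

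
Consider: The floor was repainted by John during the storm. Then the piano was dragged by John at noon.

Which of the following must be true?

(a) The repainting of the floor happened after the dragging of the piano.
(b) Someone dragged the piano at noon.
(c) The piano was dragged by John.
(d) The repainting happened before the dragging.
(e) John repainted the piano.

(a) Not entailed — the narrative places the repainting before the dragging, not after.
(b) Entailed — the original entails any weakening of itself; this just generalizes the agent.
(c) Entailed — dropping 'at noon' leaves a sub-description the original still satisfies.
(d) Entailed — the narrative places the repainting before the dragging.
(e) Not entailed — John repainted the floor, not the piano; the piano belongs to the dragging event.

(b), (c), (d)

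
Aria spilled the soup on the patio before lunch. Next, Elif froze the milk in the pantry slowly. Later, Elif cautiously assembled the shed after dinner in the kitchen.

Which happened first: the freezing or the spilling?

The connectives place the spilling before the freezing.

the spilling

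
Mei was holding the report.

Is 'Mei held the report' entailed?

'hold' is atelic; if Mei was holding the report, then Mei held the report (for some time).

yes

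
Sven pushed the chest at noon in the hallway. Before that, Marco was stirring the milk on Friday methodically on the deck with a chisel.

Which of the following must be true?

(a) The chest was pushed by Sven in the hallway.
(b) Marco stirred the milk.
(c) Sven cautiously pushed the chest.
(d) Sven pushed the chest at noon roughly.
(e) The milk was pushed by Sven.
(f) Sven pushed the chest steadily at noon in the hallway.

(a), (b)

(a) Entailed — dropping 'at noon' leaves a sub-description the original still satisfies.
(b) Entailed — 'stir' is an activity; 'was stirring' entails that some stirring happened, so 'stirred' holds.
(c) Not entailed — 'cautiously' adds information not in the original event.
(d) Not entailed — 'roughly' adds information not in the original event.
(e) Not entailed — Sven pushed the chest, not the milk; the milk belongs to the stirring event.
(f) Not entailed — 'steadily' adds information not in the original event.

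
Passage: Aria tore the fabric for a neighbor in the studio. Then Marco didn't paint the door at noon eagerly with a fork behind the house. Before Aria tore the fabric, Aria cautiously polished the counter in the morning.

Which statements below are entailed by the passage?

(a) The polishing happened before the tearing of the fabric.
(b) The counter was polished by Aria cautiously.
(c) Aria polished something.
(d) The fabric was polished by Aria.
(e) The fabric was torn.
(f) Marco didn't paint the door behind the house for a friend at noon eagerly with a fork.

(a), (b), (c), (e), (f)

(a) Entailed — the narrative places the polishing before the tearing.
(b) Entailed — dropping 'in the morning' leaves a sub-description the original still satisfies.
(c) Entailed — dropping 'in the morning', 'cautiously' and generalizing the patient leaves a sub-description the original still satisfies.
(d) Not entailed — Aria polished the counter, not the fabric; the fabric belongs to the tearing event.
(e) Entailed — this follows by dropping conjuncts from the tearing event's description.
(f) Entailed — under negation, adding a further restriction is entailed: if no such painting event occurred, none occurred for a friend either.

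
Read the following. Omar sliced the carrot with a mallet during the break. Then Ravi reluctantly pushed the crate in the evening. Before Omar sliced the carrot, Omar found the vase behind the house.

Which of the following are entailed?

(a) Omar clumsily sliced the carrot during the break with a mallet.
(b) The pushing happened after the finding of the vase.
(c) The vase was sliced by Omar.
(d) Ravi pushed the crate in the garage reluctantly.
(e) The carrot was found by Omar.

(b)

(a) Not entailed — 'clumsily' adds information not in the original event.
(b) Entailed — the narrative places the finding before the pushing.
(c) Not entailed — Omar sliced the carrot, not the vase; the vase belongs to the finding event.
(d) Not entailed — 'in the garage' adds information not in the original event.
(e) Not entailed — Omar found the vase, not the carrot; the carrot belongs to the slicing event.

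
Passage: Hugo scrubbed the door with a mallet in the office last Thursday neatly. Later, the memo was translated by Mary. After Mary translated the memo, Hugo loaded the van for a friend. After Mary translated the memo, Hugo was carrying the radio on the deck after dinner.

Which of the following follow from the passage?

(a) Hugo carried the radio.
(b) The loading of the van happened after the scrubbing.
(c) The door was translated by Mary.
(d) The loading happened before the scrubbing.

(a), (b)

(a) Entailed — 'carry' is an activity; 'was carrying' entails that some carrying happened, so 'carried' holds.
(b) Entailed — the narrative places the scrubbing before the loading.
(c) Not entailed — Mary translated the memo, not the door; the door belongs to the scrubbing event.
(d) Not entailed — the narrative places the scrubbing before the loading, not after.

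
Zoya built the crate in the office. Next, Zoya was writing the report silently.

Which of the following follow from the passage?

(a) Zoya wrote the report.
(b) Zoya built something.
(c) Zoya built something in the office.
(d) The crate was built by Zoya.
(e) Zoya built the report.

(b), (c), (d)

(a) Not entailed — 'was writing' is progressive on an accomplishment; it does not entail the completed 'wrote'.
(b) Entailed — the original entails any weakening of itself; this just drops 'in the office' and generalizes the patient.
(c) Entailed — the original entails any weakening of itself; this just generalizes the patient.
(d) Entailed — this follows by dropping conjuncts from the building event's description.
(e) Not entailed — Zoya built the crate, not the report; the report belongs to the writing event.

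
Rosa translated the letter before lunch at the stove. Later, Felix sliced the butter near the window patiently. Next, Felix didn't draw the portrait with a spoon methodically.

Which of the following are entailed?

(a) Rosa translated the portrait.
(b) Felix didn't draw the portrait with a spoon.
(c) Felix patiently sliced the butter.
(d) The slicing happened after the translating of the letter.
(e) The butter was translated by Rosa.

(c), (d)

(a) Not entailed — Rosa translated the letter, not the portrait; the portrait belongs to the drawing event.
(b) Not entailed — dropping 'methodically' under negation is not valid — the original leaves open that Felix drew the portrait some other way.
(c) Entailed — dropping 'near the window' leaves a sub-description the original still satisfies.
(d) Entailed — the narrative places the translating before the slicing.
(e) Not entailed — Rosa translated the letter, not the butter; the butter belongs to the slicing event.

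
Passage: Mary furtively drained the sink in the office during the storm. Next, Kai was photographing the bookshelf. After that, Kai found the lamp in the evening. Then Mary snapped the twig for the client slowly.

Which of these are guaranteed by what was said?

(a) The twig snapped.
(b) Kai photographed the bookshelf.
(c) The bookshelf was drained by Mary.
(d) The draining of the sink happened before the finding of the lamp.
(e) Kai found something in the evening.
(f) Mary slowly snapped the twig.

(a) Entailed — 'Mary snapped the twig' is causative; it entails the inchoative 'the twig snapped'.
(b) Not entailed — 'was photographing' is progressive on an accomplishment; it does not entail the completed 'photographed'.
(c) Not entailed — Mary drained the sink, not the bookshelf; the bookshelf belongs to the photographing event.
(d) Entailed — the narrative places the draining before the finding.
(e) Entailed — this follows by dropping conjuncts from the finding event's description.
(f) Entailed — this follows by dropping conjuncts from the snapping event's description.

(a), (d), (e), (f)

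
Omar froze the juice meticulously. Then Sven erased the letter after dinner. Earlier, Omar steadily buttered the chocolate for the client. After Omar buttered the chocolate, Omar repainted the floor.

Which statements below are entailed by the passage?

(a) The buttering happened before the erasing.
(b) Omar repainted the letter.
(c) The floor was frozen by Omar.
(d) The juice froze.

(a) Entailed — the narrative places the buttering before the erasing.
(b) Not entailed — Omar repainted the floor, not the letter; the letter belongs to the erasing event.
(c) Not entailed — Omar froze the juice, not the floor; the floor belongs to the repainting event.
(d) Entailed — 'Omar froze the juice' is causative; it entails the inchoative 'the juice froze'.

(a), (d)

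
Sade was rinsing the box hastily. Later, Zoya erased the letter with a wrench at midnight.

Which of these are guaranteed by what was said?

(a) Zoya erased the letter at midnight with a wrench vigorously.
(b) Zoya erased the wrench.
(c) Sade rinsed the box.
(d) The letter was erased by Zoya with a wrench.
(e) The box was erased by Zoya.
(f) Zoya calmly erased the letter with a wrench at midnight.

(a) Not entailed — 'vigorously' adds information not in the original event.
(b) Not entailed — the wrench is the instrument, not what was erased.
(c) Entailed — 'rinse' is an activity; 'was rinsing' entails that some rinsing happened, so 'rinsed' holds.
(d) Entailed — dropping 'at midnight' leaves a sub-description the original still satisfies.
(e) Not entailed — Zoya erased the letter, not the box; the box belongs to the rinsing event.
(f) Not entailed — 'calmly' adds information not in the original event.

(c), (d)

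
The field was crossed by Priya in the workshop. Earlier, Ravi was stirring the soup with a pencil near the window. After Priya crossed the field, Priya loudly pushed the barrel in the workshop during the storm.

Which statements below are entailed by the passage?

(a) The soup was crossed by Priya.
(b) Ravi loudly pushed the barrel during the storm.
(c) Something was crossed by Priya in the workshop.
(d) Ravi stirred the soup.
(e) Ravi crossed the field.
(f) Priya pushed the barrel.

(c), (d), (f)

(a) Not entailed — Priya crossed the field, not the soup; the soup belongs to the stirring event.
(b) Not entailed — the passage has Priya pushing the barrel, not Ravi.
(c) Entailed — every conjunct here is already in the original crossing event.
(d) Entailed — 'stir' is an activity; 'was stirring' entails that some stirring happened, so 'stirred' holds.
(e) Not entailed — the passage has Priya crossing the field, not Ravi.
(f) Entailed — this follows by dropping conjuncts from the pushing event's description.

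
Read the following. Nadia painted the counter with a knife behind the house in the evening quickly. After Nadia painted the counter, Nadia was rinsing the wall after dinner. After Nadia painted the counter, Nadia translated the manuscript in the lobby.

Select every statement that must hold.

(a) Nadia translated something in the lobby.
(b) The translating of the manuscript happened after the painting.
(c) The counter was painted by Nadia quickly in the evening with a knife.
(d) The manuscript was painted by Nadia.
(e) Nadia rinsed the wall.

(a), (b), (c), (e)

(a) Entailed — generalizing the patient leaves a sub-description the original still satisfies.
(b) Entailed — the narrative places the painting before the translating.
(c) Entailed — dropping 'behind the house' leaves a sub-description the original still satisfies.
(d) Not entailed — Nadia painted the counter, not the manuscript; the manuscript belongs to the translating event.
(e) Entailed — 'rinse' is an activity; 'was rinsing' entails that some rinsing happened, so 'rinsed' holds.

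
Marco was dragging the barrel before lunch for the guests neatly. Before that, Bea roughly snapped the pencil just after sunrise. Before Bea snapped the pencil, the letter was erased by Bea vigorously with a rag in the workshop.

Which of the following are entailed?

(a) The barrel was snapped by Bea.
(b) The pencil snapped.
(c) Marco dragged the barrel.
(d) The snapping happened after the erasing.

(b), (c), (d)

(a) Not entailed — Bea snapped the pencil, not the barrel; the barrel belongs to the dragging event.
(b) Entailed — 'Bea snapped the pencil' is causative; it entails the inchoative 'the pencil snapped'.
(c) Entailed — 'drag' is an activity; 'was dragging' entails that some dragging happened, so 'dragged' holds.
(d) Entailed — the narrative places the erasing before the snapping.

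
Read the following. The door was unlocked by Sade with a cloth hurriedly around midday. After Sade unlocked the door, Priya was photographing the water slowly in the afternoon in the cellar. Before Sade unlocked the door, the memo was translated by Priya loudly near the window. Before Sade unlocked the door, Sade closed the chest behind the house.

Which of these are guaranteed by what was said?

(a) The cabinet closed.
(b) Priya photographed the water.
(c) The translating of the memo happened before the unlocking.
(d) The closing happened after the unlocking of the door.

(a) Not entailed — the chest is what closed, not the cabinet.
(b) Not entailed — 'was photographing' is progressive on an accomplishment; it does not entail the completed 'photographed'.
(c) Entailed — the narrative places the translating before the unlocking.
(d) Not entailed — the narrative places the closing before the unlocking, not after.

(c)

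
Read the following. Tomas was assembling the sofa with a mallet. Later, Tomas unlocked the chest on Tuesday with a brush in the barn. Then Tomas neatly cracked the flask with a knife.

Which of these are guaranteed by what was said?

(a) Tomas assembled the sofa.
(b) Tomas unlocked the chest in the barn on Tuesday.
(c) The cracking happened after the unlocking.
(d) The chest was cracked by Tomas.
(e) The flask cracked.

(a) Not entailed — 'was assembling' is progressive on an accomplishment; it does not entail the completed 'assembled'.
(b) Entailed — every conjunct here is already in the original unlocking event.
(c) Entailed — the narrative places the unlocking before the cracking.
(d) Not entailed — Tomas cracked the flask, not the chest; the chest belongs to the unlocking event.
(e) Entailed — 'Tomas cracked the flask' is causative; it entails the inchoative 'the flask cracked'.

(b), (c), (e)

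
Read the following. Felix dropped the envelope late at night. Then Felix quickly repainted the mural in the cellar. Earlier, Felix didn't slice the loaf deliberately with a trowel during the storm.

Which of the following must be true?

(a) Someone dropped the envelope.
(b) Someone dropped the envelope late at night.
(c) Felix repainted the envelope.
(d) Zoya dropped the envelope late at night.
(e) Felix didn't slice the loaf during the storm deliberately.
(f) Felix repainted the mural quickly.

(a), (b), (f)

(a) Entailed — the original entails any weakening of itself; this just drops 'late at night' and generalizes the agent.
(b) Entailed — every conjunct here is already in the original dropping event.
(c) Not entailed — Felix repainted the mural, not the envelope; the envelope belongs to the dropping event.
(d) Not entailed — the passage has Felix dropping the envelope, not Zoya.
(e) Not entailed — dropping 'with a trowel' under negation is not valid — the original leaves open that Felix sliced the loaf some other way.
(f) Entailed — the original entails any weakening of itself; this just drops 'in the cellar'.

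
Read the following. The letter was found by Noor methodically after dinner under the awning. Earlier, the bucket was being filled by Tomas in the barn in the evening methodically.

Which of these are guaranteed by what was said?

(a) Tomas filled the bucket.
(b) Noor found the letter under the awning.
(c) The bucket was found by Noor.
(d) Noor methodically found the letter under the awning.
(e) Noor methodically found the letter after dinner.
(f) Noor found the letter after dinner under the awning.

(b), (d), (e), (f)

(a) Not entailed — 'was filling' is progressive on an accomplishment; it does not entail the completed 'filled'.
(b) Entailed — every conjunct here is already in the original finding event.
(c) Not entailed — Noor found the letter, not the bucket; the bucket belongs to the filling event.
(d) Entailed — every conjunct here is already in the original finding event.
(e) Entailed — every conjunct here is already in the original finding event.
(f) Entailed — the original entails any weakening of itself; this just drops 'methodically'.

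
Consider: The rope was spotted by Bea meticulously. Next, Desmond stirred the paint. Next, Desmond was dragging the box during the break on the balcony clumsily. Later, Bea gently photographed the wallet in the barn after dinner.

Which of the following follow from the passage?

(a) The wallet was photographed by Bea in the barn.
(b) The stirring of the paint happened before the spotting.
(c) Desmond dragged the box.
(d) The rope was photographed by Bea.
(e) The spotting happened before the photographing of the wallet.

(a) Entailed — dropping 'after dinner', 'gently' leaves a sub-description the original still satisfies.
(b) Not entailed — the narrative places the spotting before the stirring, not after.
(c) Entailed — 'drag' is an activity; 'was dragging' entails that some dragging happened, so 'dragged' holds.
(d) Not entailed — Bea photographed the wallet, not the rope; the rope belongs to the spotting event.
(e) Entailed — the narrative places the spotting before the photographing.

(a), (c), (e)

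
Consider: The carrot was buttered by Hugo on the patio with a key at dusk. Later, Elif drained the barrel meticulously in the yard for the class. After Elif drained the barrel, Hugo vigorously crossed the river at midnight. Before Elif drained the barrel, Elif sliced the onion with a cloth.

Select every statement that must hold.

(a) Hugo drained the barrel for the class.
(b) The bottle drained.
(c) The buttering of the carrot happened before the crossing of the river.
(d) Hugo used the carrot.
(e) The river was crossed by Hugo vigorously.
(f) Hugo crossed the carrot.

(c), (e)

(a) Not entailed — the passage has Elif draining the barrel, not Hugo.
(b) Not entailed — the barrel is what drained, not the bottle.
(c) Entailed — the narrative places the buttering before the crossing.
(d) Not entailed — the carrot is the patient, not an instrument — Hugo used a key.
(e) Entailed — this follows by dropping conjuncts from the crossing event's description.
(f) Not entailed — Hugo crossed the river, not the carrot; the carrot belongs to the buttering event.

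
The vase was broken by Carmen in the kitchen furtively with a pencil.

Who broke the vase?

'Carmen' marks the agent of the breaking event.

Carmen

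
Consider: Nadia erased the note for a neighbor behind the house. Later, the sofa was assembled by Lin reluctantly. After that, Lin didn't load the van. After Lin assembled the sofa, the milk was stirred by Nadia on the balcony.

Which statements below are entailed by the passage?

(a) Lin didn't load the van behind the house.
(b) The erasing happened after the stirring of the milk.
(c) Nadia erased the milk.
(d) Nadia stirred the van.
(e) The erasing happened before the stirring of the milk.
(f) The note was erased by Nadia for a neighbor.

(a) Entailed — under negation, adding a further restriction is entailed: if no such loading event occurred, none occurred behind the house either.
(b) Not entailed — the narrative places the erasing before the stirring, not after.
(c) Not entailed — Nadia erased the note, not the milk; the milk belongs to the stirring event.
(d) Not entailed — Nadia stirred the milk, not the van; the van belongs to the loading event.
(e) Entailed — the narrative places the erasing before the stirring.
(f) Entailed — dropping 'behind the house' leaves a sub-description the original still satisfies.

(a), (e), (f)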